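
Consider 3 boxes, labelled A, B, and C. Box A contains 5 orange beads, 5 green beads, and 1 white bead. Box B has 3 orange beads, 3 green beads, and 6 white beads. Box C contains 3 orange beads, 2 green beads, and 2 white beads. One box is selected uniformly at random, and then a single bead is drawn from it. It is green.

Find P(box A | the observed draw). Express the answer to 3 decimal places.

Compute the likelihood of this draw for each case: P(data | box A) = (5/11) = 5/11; P(data | box B) = (3/12) = 1/4; P(data | box C) = (2/7) = 2/7.
Multiplying each by its prior: 1/3 · 5/11 = 5/33, 1/3 · 1/4 = 1/12, 1/3 · 2/7 = 2/21; summing to 305/924.
Hence P(box A | data) = (5/33) / (305/924) = 28/61.

0.459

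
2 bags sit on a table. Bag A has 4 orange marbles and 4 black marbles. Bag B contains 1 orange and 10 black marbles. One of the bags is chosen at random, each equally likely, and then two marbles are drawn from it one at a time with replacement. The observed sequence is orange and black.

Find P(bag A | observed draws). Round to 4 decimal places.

Under each hypothesis, the probability of the observed sequence is: P(data | bag A) = (4/8)(4/8) = 1/4; P(data | bag B) = (1/11)(10/11) = 10/121.
The prior-weighted likelihoods are 1/2 · 1/4 = 1/8, 1/2 · 10/121 = 5/121; summing to 161/968.
Therefore the posterior P(bag A | data) = (1/8) / (161/968) = 121/161.

0.7516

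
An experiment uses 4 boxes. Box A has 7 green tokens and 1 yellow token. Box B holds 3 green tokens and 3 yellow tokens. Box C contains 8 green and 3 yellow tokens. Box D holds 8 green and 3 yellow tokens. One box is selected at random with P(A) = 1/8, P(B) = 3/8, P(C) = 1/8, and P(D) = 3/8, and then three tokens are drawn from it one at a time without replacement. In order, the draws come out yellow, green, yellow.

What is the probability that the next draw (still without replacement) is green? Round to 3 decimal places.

The likelihood of the observed sequence under each hypothesis: P(data | box A) = (1/8)(7/7)(0/6) = 0; P(data | box B) = (3/6)(3/5)(2/4) = 0.15; P(data | box C) = (3/11)(8/10)(2/9) = 0.048485; P(data | box D) = (3/11)(8/10)(2/9) = 0.048485.
The prior-weighted likelihoods are 1/8 · 0 = 0, 3/8 · 0.15 = 0.05625, 1/8 · 0.048485 = 0.0060606, 3/8 · 0.048485 = 0.018182; summing to 0.080492.
Normalising, the posterior is P(box A | data) = 0, P(box B | data) = 0.69882, P(box C | data) = 0.075294, P(box D | data) = 0.22588.
Averaging over the posterior, P(green next | data) = (2/3)(0.69882) + (7/8)(0.075294) + (7/8)(0.22588) = 0.72941.

0.729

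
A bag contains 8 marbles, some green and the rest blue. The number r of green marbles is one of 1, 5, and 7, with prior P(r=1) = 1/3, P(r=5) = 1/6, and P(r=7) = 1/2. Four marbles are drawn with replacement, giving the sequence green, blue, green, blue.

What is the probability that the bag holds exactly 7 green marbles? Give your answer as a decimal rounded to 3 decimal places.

Compute the likelihood of the observed sequence for each case: P(data | r = 1) = (1/8)(7/8)(1/8)(7/8) = 0.011963; P(data | r = 5) = (5/8)(3/8)(5/8)(3/8) = 0.054932; P(data | r = 7) = (7/8)(1/8)(7/8)(1/8) = 0.011963.
Multiplying each by its prior: 1/3 · 0.011963 = 0.0039876, 1/6 · 0.054932 = 0.0091553, 1/2 · 0.011963 = 0.0059814; summing to 0.019124.
By Bayes' rule, P(r = 7 | data) = (0.0059814) / (0.019124) = 0.31277.

0.313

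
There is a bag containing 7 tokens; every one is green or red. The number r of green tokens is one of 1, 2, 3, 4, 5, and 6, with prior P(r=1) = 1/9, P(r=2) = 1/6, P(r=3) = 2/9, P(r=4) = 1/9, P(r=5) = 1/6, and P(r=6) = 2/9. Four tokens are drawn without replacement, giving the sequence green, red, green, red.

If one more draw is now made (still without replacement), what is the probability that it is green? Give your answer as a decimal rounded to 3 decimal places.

0.464

Compute the likelihood of the observed sequence for each case: P(data | r = 1) = (1/7)(6/6)(0/5) = 0; P(data | r = 2) = (2/7)(5/6)(1/5)(4/4) = 1/21; P(data | r = 3) = (3/7)(4/6)(2/5)(3/4) = 3/35; P(data | r = 4) = (4/7)(3/6)(3/5)(2/4) = 3/35; P(data | r = 5) = (5/7)(2/6)(4/5)(1/4) = 1/21; P(data | r = 6) = (6/7)(1/6)(5/5)(0/4) = 0.
Weighting by the prior gives 1/9 · 0 = 0, 1/6 · 1/21 = 1/126, 2/9 · 3/35 = 2/105, 1/9 · 3/35 = 1/105, 1/6 · 1/21 = 1/126, 2/9 · 0 = 0; summing to 2/45.
Normalising, the posterior is P(r = 1 | data) = 0, P(r = 2 | data) = 5/28, P(r = 3 | data) = 3/7, P(r = 4 | data) = 3/14, P(r = 5 | data) = 5/28, P(r = 6 | data) = 0.
So P(green next | data) = Σ P(green next | H) P(H | data) = (0)(5/28) + (1/3)(3/7) + (2/3)(3/14) + (1)(5/28) = 13/28.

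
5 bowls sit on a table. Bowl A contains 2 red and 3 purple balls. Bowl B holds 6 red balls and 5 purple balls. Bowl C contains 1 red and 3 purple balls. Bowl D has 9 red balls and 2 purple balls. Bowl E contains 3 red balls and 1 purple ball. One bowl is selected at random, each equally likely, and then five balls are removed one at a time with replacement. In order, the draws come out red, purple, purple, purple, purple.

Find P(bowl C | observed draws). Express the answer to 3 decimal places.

0.500

Compute the likelihood of the observed sequence for each case: P(data | bowl A) = (2/5)(3/5)(3/5)(3/5)(3/5) = 0.05184; P(data | bowl B) = (6/11)(5/11)(5/11)(5/11)(5/11) = 0.023285; P(data | bowl C) = (1/4)(3/4)(3/4)(3/4)(3/4) = 0.079102; P(data | bowl D) = (9/11)(2/11)(2/11)(2/11)(2/11) = 0.00089413; P(data | bowl E) = (3/4)(1/4)(1/4)(1/4)(1/4) = 0.0029297.
Multiplying each by its prior: 1/5 · 0.05184 = 0.010368, 1/5 · 0.023285 = 0.0046569, 1/5 · 0.079102 = 0.01582, 1/5 · 0.00089413 = 0.00017883, 1/5 · 0.0029297 = 0.00058594; with total 0.03161.
So P(bowl C | data) = (0.01582) / (0.03161) = 0.50048.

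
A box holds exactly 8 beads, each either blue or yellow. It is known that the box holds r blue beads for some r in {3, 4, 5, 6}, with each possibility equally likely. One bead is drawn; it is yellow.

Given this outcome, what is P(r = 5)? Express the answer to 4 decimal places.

0.2143

Under each hypothesis, the probability of this draw is: P(data | r = 3) = (5/8) = 5/8; P(data | r = 4) = (4/8) = 1/2; P(data | r = 5) = (3/8) = 3/8; P(data | r = 6) = (2/8) = 1/4.
The prior-weighted likelihoods are 1/4 · 5/8 = 5/32, 1/4 · 1/2 = 1/8, 1/4 · 3/8 = 3/32, 1/4 · 1/4 = 1/16; with total 7/16.
Therefore the posterior P(r = 5 | data) = (3/32) / (7/16) = 3/14.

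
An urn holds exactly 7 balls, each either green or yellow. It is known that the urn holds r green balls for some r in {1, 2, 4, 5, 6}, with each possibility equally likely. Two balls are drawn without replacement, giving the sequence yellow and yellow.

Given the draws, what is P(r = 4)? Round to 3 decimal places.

0.103

Compute the likelihood of the observed sequence for each case: P(data | r = 1) = (6/7)(5/6) = 5/7; P(data | r = 2) = (5/7)(4/6) = 10/21; P(data | r = 4) = (3/7)(2/6) = 1/7; P(data | r = 5) = (2/7)(1/6) = 1/21; P(data | r = 6) = (1/7)(0/6) = 0.
Weighting by the prior gives 1/5 · 5/7 = 1/7, 1/5 · 10/21 = 2/21, 1/5 · 1/7 = 1/35, 1/5 · 1/21 = 1/105, 1/5 · 0 = 0; summing to 29/105.
Hence P(r = 4 | data) = (1/35) / (29/105) = 3/29.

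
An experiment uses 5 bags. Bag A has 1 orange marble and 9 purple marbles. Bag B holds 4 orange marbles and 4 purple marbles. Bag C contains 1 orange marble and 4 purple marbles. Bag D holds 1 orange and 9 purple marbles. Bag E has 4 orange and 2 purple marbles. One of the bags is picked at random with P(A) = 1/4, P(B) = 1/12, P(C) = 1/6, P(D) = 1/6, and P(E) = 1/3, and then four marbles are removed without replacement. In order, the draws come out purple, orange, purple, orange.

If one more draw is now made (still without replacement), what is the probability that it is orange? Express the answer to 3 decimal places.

The likelihood of the observed sequence under each hypothesis: P(data | bag A) = (9/10)(1/9)(8/8)(0/7) = 0; P(data | bag B) = (4/8)(4/7)(3/6)(3/5) = 0.085714; P(data | bag C) = (4/5)(1/4)(3/3)(0/2) = 0; P(data | bag D) = (9/10)(1/9)(8/8)(0/7) = 0; P(data | bag E) = (2/6)(4/5)(1/4)(3/3) = 0.066667.
The prior-weighted likelihoods are 1/4 · 0 = 0, 1/12 · 0.085714 = 0.0071429, 1/6 · 0 = 0, 1/6 · 0 = 0, 1/3 · 0.066667 = 0.022222; these sum to 0.029365.
Dividing through by the total gives posterior P(bag A | data) = 0, P(bag B | data) = 0.24324, P(bag C | data) = 0, P(bag D | data) = 0, P(bag E | data) = 0.75676.
The predictive probability is P(orange next | data) = (1/2)(0.24324) + (1)(0.75676) = 0.87838.

0.878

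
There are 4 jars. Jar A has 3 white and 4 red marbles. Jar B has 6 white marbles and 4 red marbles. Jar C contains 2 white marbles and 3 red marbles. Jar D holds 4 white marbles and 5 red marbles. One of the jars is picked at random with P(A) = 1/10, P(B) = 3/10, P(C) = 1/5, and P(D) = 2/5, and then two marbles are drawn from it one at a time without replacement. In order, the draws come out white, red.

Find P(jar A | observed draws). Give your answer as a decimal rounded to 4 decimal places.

Compute the likelihood of the observed sequence for each case: P(data | jar A) = (3/7)(4/6) = 0.28571; P(data | jar B) = (6/10)(4/9) = 0.26667; P(data | jar C) = (2/5)(3/4) = 0.3; P(data | jar D) = (4/9)(5/8) = 0.27778.
Multiplying each by its prior: 1/10 · 0.28571 = 0.028571, 3/10 · 0.26667 = 0.08, 1/5 · 0.3 = 0.06, 2/5 · 0.27778 = 0.11111; with total 0.27968.
Hence P(jar A | data) = (0.028571) / (0.27968) = 0.10216.

0.1022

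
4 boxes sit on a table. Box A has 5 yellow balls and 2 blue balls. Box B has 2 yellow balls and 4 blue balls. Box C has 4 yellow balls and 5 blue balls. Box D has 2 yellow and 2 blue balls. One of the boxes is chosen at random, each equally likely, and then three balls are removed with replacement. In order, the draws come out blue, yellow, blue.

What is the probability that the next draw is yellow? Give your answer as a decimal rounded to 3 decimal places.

0.458

Under each hypothesis, the probability of the observed sequence is: P(data | box A) = (2/7)(5/7)(2/7) = 0.058309; P(data | box B) = (4/6)(2/6)(4/6) = 0.14815; P(data | box C) = (5/9)(4/9)(5/9) = 0.13717; P(data | box D) = (2/4)(2/4)(2/4) = 0.125.
Weighting by the prior gives 1/4 · 0.058309 = 0.014577, 1/4 · 0.14815 = 0.037037, 1/4 · 0.13717 = 0.034294, 1/4 · 0.125 = 0.03125; summing to 0.11716.
The posterior is then P(box A | data) = 0.12442, P(box B | data) = 0.31613, P(box C | data) = 0.29271, P(box D | data) = 0.26673.
So P(yellow next | data) = Σ P(yellow next | H) P(H | data) = (5/7)(0.12442) + (1/3)(0.31613) + (4/9)(0.29271) + (1/2)(0.26673) = 0.45771.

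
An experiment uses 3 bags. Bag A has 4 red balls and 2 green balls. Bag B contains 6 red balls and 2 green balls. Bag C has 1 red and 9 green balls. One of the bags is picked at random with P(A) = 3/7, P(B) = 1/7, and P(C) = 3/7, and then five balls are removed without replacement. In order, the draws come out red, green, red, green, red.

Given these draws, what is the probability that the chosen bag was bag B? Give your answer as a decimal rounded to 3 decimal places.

For each hypothesis, P(data | H) works out to: P(data | bag A) = (4/6)(2/5)(3/4)(1/3)(2/2) = 1/15; P(data | bag B) = (6/8)(2/7)(5/6)(1/5)(4/4) = 1/28; P(data | bag C) = (1/10)(9/9)(0/8) = 0.
The prior-weighted likelihoods are 3/7 · 1/15 = 1/35, 1/7 · 1/28 = 1/196, 3/7 · 0 = 0; these sum to 33/980.
Therefore the posterior P(bag B | data) = (1/196) / (33/980) = 5/33.

0.152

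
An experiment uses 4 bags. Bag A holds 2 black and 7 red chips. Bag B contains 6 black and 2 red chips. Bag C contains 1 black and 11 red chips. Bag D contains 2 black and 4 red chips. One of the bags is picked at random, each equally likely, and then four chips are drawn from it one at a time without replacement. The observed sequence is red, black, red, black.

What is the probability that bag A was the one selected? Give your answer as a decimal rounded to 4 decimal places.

Compute the likelihood of the observed sequence for each case: P(data | bag A) = (7/9)(2/8)(6/7)(1/6) = 0.027778; P(data | bag B) = (2/8)(6/7)(1/6)(5/5) = 0.035714; P(data | bag C) = (11/12)(1/11)(10/10)(0/9) = 0; P(data | bag D) = (4/6)(2/5)(3/4)(1/3) = 0.066667.
The prior-weighted likelihoods are 1/4 · 0.027778 = 0.0069444, 1/4 · 0.035714 = 0.0089286, 1/4 · 0 = 0, 1/4 · 0.066667 = 0.016667; with total 0.03254.
By Bayes' rule, P(bag A | data) = (0.0069444) / (0.03254) = 0.21341.

0.2134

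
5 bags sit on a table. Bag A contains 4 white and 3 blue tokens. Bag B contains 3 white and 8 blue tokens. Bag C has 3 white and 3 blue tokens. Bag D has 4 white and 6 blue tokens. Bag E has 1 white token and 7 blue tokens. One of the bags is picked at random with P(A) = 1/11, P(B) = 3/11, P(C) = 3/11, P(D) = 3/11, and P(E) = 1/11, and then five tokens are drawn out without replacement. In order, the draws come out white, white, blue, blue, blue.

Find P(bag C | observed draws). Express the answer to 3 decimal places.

0.348

Compute the likelihood of the observed sequence for each case: P(data | bag A) = (4/7)(3/6)(3/5)(2/4)(1/3) = 0.028571; P(data | bag B) = (3/11)(2/10)(8/9)(7/8)(6/7) = 0.036364; P(data | bag C) = (3/6)(2/5)(3/4)(2/3)(1/2) = 0.05; P(data | bag D) = (4/10)(3/9)(6/8)(5/7)(4/6) = 0.047619; P(data | bag E) = (1/8)(0/7) = 0.
The prior-weighted likelihoods are 1/11 · 0.028571 = 0.0025974, 3/11 · 0.036364 = 0.0099174, 3/11 · 0.05 = 0.013636, 3/11 · 0.047619 = 0.012987, 1/11 · 0 = 0; summing to 0.039138.
So P(bag C | data) = (0.013636) / (0.039138) = 0.34842.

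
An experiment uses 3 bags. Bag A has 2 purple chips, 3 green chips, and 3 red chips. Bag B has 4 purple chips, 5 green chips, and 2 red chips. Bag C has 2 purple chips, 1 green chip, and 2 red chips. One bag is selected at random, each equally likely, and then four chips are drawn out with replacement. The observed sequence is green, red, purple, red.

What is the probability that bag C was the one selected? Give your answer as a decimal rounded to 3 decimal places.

0.407

Compute the likelihood of the observed sequence for each case: P(data | bag A) = (3/8)(3/8)(2/8)(3/8) = 0.013184; P(data | bag B) = (5/11)(2/11)(4/11)(2/11) = 0.0054641; P(data | bag C) = (1/5)(2/5)(2/5)(2/5) = 0.0128.
Multiplying each by its prior: 1/3 · 0.013184 = 0.0043945, 1/3 · 0.0054641 = 0.0018214, 1/3 · 0.0128 = 0.0042667; with total 0.010483.
By Bayes' rule, P(bag C | data) = (0.0042667) / (0.010483) = 0.40702.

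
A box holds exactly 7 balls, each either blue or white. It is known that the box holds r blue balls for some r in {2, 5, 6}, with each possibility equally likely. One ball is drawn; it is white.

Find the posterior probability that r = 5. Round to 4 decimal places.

The likelihood of this draw under each hypothesis: P(data | r = 2) = (5/7) = 5/7; P(data | r = 5) = (2/7) = 2/7; P(data | r = 6) = (1/7) = 1/7.
Weighting by the prior gives 1/3 · 5/7 = 5/21, 1/3 · 2/7 = 2/21, 1/3 · 1/7 = 1/21; these sum to 8/21.
Therefore the posterior P(r = 5 | data) = (2/21) / (8/21) = 1/4.

0.2500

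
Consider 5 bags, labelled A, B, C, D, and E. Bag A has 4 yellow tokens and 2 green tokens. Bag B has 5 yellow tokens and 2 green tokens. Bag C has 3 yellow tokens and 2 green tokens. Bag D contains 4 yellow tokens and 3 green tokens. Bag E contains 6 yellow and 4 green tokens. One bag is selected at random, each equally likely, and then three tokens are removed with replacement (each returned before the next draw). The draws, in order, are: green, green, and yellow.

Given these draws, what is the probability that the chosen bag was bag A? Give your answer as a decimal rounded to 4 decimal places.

0.1725

The likelihood of the observed sequence under each hypothesis: P(data | bag A) = (2/6)(2/6)(4/6) = 0.074074; P(data | bag B) = (2/7)(2/7)(5/7) = 0.058309; P(data | bag C) = (2/5)(2/5)(3/5) = 0.096; P(data | bag D) = (3/7)(3/7)(4/7) = 0.10496; P(data | bag E) = (4/10)(4/10)(6/10) = 0.096.
The prior-weighted likelihoods are 1/5 · 0.074074 = 0.014815, 1/5 · 0.058309 = 0.011662, 1/5 · 0.096 = 0.0192, 1/5 · 0.10496 = 0.020991, 1/5 · 0.096 = 0.0192; with total 0.085868.
Therefore the posterior P(bag A | data) = (0.014815) / (0.085868) = 0.17253.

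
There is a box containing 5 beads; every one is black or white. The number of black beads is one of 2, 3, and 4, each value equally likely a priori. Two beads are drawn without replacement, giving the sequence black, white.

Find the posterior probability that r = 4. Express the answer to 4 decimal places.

The likelihood of the observed sequence under each hypothesis: P(data | r = 2) = (2/5)(3/4) = 3/10; P(data | r = 3) = (3/5)(2/4) = 3/10; P(data | r = 4) = (4/5)(1/4) = 1/5.
Weighting by the prior gives 1/3 · 3/10 = 1/10, 1/3 · 3/10 = 1/10, 1/3 · 1/5 = 1/15; summing to 4/15.
So P(r = 4 | data) = (1/15) / (4/15) = 1/4.

0.2500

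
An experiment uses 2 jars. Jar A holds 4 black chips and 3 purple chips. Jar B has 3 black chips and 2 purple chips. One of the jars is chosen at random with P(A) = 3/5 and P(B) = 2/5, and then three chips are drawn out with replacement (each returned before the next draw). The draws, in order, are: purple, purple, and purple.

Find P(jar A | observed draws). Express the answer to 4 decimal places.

0.6485

Under each hypothesis, the probability of the observed sequence is: P(data | jar A) = (3/7)(3/7)(3/7) = 0.078717; P(data | jar B) = (2/5)(2/5)(2/5) = 0.064.
Multiplying each by its prior: 3/5 · 0.078717 = 0.04723, 2/5 · 0.064 = 0.0256; these sum to 0.07283.
Therefore the posterior P(jar A | data) = (0.04723) / (0.07283) = 0.6485.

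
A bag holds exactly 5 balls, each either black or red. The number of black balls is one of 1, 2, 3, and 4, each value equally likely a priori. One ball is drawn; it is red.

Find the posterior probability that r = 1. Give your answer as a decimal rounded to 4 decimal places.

0.4000

Under each hypothesis, the probability of this draw is: P(data | r = 1) = (4/5) = 4/5; P(data | r = 2) = (3/5) = 3/5; P(data | r = 3) = (2/5) = 2/5; P(data | r = 4) = (1/5) = 1/5.
Weighting by the prior gives 1/4 · 4/5 = 1/5, 1/4 · 3/5 = 3/20, 1/4 · 2/5 = 1/10, 1/4 · 1/5 = 1/20; with total 1/2.
Therefore the posterior P(r = 1 | data) = (1/5) / (1/2) = 2/5.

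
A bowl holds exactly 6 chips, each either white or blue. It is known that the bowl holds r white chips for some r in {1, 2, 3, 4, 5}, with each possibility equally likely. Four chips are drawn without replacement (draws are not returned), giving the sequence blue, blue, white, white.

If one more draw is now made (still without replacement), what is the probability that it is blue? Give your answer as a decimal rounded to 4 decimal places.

The likelihood of the observed sequence under each hypothesis: P(data | r = 1) = (5/6)(4/5)(1/4)(0/3) = 0; P(data | r = 2) = (4/6)(3/5)(2/4)(1/3) = 1/15; P(data | r = 3) = (3/6)(2/5)(3/4)(2/3) = 1/10; P(data | r = 4) = (2/6)(1/5)(4/4)(3/3) = 1/15; P(data | r = 5) = (1/6)(0/5) = 0.
The prior-weighted likelihoods are 1/5 · 0 = 0, 1/5 · 1/15 = 1/75, 1/5 · 1/10 = 1/50, 1/5 · 1/15 = 1/75, 1/5 · 0 = 0; these sum to 7/150.
Dividing through by the total gives posterior P(r = 1 | data) = 0, P(r = 2 | data) = 2/7, P(r = 3 | data) = 3/7, P(r = 4 | data) = 2/7, P(r = 5 | data) = 0.
So P(blue next | data) = Σ P(blue next | H) P(H | data) = (1)(2/7) + (1/2)(3/7) + (0)(2/7) = 1/2.

0.5000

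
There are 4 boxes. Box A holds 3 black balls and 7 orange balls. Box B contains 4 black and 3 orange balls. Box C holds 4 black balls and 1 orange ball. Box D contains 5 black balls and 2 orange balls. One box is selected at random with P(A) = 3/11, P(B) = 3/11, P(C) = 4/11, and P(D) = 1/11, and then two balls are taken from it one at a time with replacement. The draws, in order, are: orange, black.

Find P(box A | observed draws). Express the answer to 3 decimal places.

0.285

Under each hypothesis, the probability of the observed sequence is: P(data | box A) = (7/10)(3/10) = 0.21; P(data | box B) = (3/7)(4/7) = 0.2449; P(data | box C) = (1/5)(4/5) = 0.16; P(data | box D) = (2/7)(5/7) = 0.20408.
Multiplying each by its prior: 3/11 · 0.21 = 0.057273, 3/11 · 0.2449 = 0.06679, 4/11 · 0.16 = 0.058182, 1/11 · 0.20408 = 0.018553; with total 0.2008.
By Bayes' rule, P(box A | data) = (0.057273) / (0.2008) = 0.28523.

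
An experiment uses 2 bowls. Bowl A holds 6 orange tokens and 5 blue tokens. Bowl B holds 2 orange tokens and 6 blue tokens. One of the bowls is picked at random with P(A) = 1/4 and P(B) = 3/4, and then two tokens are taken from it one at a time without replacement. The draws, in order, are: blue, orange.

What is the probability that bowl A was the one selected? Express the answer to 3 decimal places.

0.298

Compute the likelihood of the observed sequence for each case: P(data | bowl A) = (5/11)(6/10) = 3/11; P(data | bowl B) = (6/8)(2/7) = 3/14.
The prior-weighted likelihoods are 1/4 · 3/11 = 3/44, 3/4 · 3/14 = 9/56; summing to 141/616.
So P(bowl A | data) = (3/44) / (141/616) = 14/47.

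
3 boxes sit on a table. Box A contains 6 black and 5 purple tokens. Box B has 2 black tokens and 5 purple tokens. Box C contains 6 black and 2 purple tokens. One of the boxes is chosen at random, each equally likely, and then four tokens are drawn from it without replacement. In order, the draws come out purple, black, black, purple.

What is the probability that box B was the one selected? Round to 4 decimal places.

0.2993

Under each hypothesis, the probability of the observed sequence is: P(data | box A) = (5/11)(6/10)(5/9)(4/8) = 5/66; P(data | box B) = (5/7)(2/6)(1/5)(4/4) = 1/21; P(data | box C) = (2/8)(6/7)(5/6)(1/5) = 1/28.
The prior-weighted likelihoods are 1/3 · 5/66 = 5/198, 1/3 · 1/21 = 1/63, 1/3 · 1/28 = 1/84; summing to 7/132.
Hence P(box B | data) = (1/63) / (7/132) = 44/147.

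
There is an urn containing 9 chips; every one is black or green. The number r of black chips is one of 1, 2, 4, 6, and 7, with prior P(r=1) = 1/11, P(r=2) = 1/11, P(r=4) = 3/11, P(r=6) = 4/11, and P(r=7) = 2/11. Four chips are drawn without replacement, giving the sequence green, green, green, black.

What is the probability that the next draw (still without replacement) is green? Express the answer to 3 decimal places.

0.593

Compute the likelihood of the observed sequence for each case: P(data | r = 1) = (8/9)(7/8)(6/7)(1/6) = 1/9; P(data | r = 2) = (7/9)(6/8)(5/7)(2/6) = 5/36; P(data | r = 4) = (5/9)(4/8)(3/7)(4/6) = 5/63; P(data | r = 6) = (3/9)(2/8)(1/7)(6/6) = 1/84; P(data | r = 7) = (2/9)(1/8)(0/7) = 0.
The prior-weighted likelihoods are 1/11 · 1/9 = 1/99, 1/11 · 5/36 = 5/396, 3/11 · 5/63 = 5/231, 4/11 · 1/84 = 1/231, 2/11 · 0 = 0; summing to 15/308.
Dividing through by the total gives posterior P(r = 1 | data) = 28/135, P(r = 2 | data) = 7/27, P(r = 4 | data) = 4/9, P(r = 6 | data) = 4/45, P(r = 7 | data) = 0.
The predictive probability is P(green next | data) = (1)(28/135) + (4/5)(7/27) + (2/5)(4/9) + (0)(4/45) = 16/27.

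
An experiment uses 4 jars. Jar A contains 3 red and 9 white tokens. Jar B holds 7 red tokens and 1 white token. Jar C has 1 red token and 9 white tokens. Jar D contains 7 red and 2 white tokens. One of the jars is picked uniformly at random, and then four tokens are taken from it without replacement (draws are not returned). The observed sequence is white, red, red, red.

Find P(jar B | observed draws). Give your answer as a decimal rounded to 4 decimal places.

The likelihood of the observed sequence under each hypothesis: P(data | jar A) = (9/12)(3/11)(2/10)(1/9) = 0.0045455; P(data | jar B) = (1/8)(7/7)(6/6)(5/5) = 0.125; P(data | jar C) = (9/10)(1/9)(0/8) = 0; P(data | jar D) = (2/9)(7/8)(6/7)(5/6) = 0.13889.
The prior-weighted likelihoods are 1/4 · 0.0045455 = 0.0011364, 1/4 · 0.125 = 0.03125, 1/4 · 0 = 0, 1/4 · 0.13889 = 0.034722; with total 0.067109.
By Bayes' rule, P(jar B | data) = (0.03125) / (0.067109) = 0.46566.

0.4657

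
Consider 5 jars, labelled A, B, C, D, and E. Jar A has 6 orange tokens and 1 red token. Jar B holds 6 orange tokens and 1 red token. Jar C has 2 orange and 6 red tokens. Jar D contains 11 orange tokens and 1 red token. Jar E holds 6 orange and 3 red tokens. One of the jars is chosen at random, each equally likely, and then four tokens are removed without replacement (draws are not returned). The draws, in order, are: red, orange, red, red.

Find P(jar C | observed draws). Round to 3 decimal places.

0.923

For each hypothesis, P(data | H) works out to: P(data | jar A) = (1/7)(6/6)(0/5) = 0; P(data | jar B) = (1/7)(6/6)(0/5) = 0; P(data | jar C) = (6/8)(2/7)(5/6)(4/5) = 1/7; P(data | jar D) = (1/12)(11/11)(0/10) = 0; P(data | jar E) = (3/9)(6/8)(2/7)(1/6) = 1/84.
Weighting by the prior gives 1/5 · 0 = 0, 1/5 · 0 = 0, 1/5 · 1/7 = 1/35, 1/5 · 0 = 0, 1/5 · 1/84 = 1/420; with total 13/420.
Therefore the posterior P(jar C | data) = (1/35) / (13/420) = 12/13.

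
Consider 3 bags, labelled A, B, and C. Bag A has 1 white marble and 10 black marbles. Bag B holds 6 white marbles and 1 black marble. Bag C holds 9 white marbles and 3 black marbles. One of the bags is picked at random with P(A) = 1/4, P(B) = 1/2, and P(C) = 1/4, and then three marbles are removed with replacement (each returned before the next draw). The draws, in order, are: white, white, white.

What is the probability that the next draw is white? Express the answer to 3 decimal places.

Compute the likelihood of the observed sequence for each case: P(data | bag A) = (1/11)(1/11)(1/11) = 0.00075131; P(data | bag B) = (6/7)(6/7)(6/7) = 0.62974; P(data | bag C) = (9/12)(9/12)(9/12) = 0.42188.
Weighting by the prior gives 1/4 · 0.00075131 = 0.00018783, 1/2 · 0.62974 = 0.31487, 1/4 · 0.42188 = 0.10547; summing to 0.42053.
The posterior is then P(bag A | data) = 0.00044665, P(bag B | data) = 0.74875, P(bag C | data) = 0.2508.
Averaging over the posterior, P(white next | data) = (1/11)(0.00044665) + (6/7)(0.74875) + (3/4)(0.2508) = 0.82993.

0.830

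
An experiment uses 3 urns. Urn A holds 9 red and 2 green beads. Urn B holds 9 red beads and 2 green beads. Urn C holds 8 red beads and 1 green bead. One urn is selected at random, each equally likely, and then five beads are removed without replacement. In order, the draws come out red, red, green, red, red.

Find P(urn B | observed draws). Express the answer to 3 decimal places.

Under each hypothesis, the probability of the observed sequence is: P(data | urn A) = (9/11)(8/10)(2/9)(7/8)(6/7) = 0.10909; P(data | urn B) = (9/11)(8/10)(2/9)(7/8)(6/7) = 0.10909; P(data | urn C) = (8/9)(7/8)(1/7)(6/6)(5/5) = 0.11111.
Weighting by the prior gives 1/3 · 0.10909 = 0.036364, 1/3 · 0.10909 = 0.036364, 1/3 · 0.11111 = 0.037037; these sum to 0.10976.
So P(urn B | data) = (0.036364) / (0.10976) = 0.33129.

0.331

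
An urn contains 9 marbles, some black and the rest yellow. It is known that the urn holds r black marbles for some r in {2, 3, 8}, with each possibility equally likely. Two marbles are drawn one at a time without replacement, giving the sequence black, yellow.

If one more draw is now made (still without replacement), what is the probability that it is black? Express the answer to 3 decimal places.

For each hypothesis, P(data | H) works out to: P(data | r = 2) = (2/9)(7/8) = 7/36; P(data | r = 3) = (3/9)(6/8) = 1/4; P(data | r = 8) = (8/9)(1/8) = 1/9.
The prior-weighted likelihoods are 1/3 · 7/36 = 7/108, 1/3 · 1/4 = 1/12, 1/3 · 1/9 = 1/27; summing to 5/27.
Dividing through by the total gives posterior P(r = 2 | data) = 7/20, P(r = 3 | data) = 9/20, P(r = 8 | data) = 1/5.
The predictive probability is P(black next | data) = (1/7)(7/20) + (2/7)(9/20) + (1)(1/5) = 53/140.

0.379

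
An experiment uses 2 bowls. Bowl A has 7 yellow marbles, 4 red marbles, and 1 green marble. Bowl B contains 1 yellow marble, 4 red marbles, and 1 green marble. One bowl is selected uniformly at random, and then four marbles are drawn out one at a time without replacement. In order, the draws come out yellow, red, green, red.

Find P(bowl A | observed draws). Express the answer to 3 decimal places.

0.175

Under each hypothesis, the probability of the observed sequence is: P(data | bowl A) = (7/12)(4/11)(1/10)(3/9) = 0.0070707; P(data | bowl B) = (1/6)(4/5)(1/4)(3/3) = 0.033333.
The prior-weighted likelihoods are 1/2 · 0.0070707 = 0.0035354, 1/2 · 0.033333 = 0.016667; summing to 0.020202.
Hence P(bowl A | data) = (0.0035354) / (0.020202) = 0.175.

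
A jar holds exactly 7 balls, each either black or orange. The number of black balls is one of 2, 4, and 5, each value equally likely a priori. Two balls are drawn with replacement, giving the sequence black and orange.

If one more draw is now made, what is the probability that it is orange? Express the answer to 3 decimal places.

Under each hypothesis, the probability of the observed sequence is: P(data | r = 2) = (2/7)(5/7) = 10/49; P(data | r = 4) = (4/7)(3/7) = 12/49; P(data | r = 5) = (5/7)(2/7) = 10/49.
Weighting by the prior gives 1/3 · 10/49 = 10/147, 1/3 · 12/49 = 4/49, 1/3 · 10/49 = 10/147; summing to 32/147.
Dividing through by the total gives posterior P(r = 2 | data) = 5/16, P(r = 4 | data) = 3/8, P(r = 5 | data) = 5/16.
So P(orange next | data) = Σ P(orange next | H) P(H | data) = (5/7)(5/16) + (3/7)(3/8) + (2/7)(5/16) = 53/112.

0.473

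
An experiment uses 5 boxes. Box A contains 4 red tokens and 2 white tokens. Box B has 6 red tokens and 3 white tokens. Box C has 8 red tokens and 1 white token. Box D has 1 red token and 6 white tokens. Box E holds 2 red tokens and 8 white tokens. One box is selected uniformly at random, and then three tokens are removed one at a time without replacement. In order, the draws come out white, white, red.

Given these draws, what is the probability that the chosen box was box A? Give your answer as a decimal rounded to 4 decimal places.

0.1527

The likelihood of the observed sequence under each hypothesis: P(data | box A) = (2/6)(1/5)(4/4) = 1/15; P(data | box B) = (3/9)(2/8)(6/7) = 1/14; P(data | box C) = (1/9)(0/8) = 0; P(data | box D) = (6/7)(5/6)(1/5) = 1/7; P(data | box E) = (8/10)(7/9)(2/8) = 7/45.
Multiplying each by its prior: 1/5 · 1/15 = 1/75, 1/5 · 1/14 = 1/70, 1/5 · 0 = 0, 1/5 · 1/7 = 1/35, 1/5 · 7/45 = 7/225; with total 11/126.
So P(box A | data) = (1/75) / (11/126) = 42/275.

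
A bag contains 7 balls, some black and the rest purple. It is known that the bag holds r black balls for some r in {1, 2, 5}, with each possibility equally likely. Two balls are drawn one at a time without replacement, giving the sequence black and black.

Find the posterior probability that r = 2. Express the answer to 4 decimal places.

The likelihood of the observed sequence under each hypothesis: P(data | r = 1) = (1/7)(0/6) = 0; P(data | r = 2) = (2/7)(1/6) = 1/21; P(data | r = 5) = (5/7)(4/6) = 10/21.
Weighting by the prior gives 1/3 · 0 = 0, 1/3 · 1/21 = 1/63, 1/3 · 10/21 = 10/63; these sum to 11/63.
Hence P(r = 2 | data) = (1/63) / (11/63) = 1/11.

0.0909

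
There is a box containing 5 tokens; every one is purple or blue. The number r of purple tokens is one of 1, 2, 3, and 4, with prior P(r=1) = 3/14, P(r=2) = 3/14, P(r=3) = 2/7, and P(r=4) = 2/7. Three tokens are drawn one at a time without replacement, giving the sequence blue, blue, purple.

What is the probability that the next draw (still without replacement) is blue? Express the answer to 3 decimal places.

For each hypothesis, P(data | H) works out to: P(data | r = 1) = (4/5)(3/4)(1/3) = 1/5; P(data | r = 2) = (3/5)(2/4)(2/3) = 1/5; P(data | r = 3) = (2/5)(1/4)(3/3) = 1/10; P(data | r = 4) = (1/5)(0/4) = 0.
Weighting by the prior gives 3/14 · 1/5 = 3/70, 3/14 · 1/5 = 3/70, 2/7 · 1/10 = 1/35, 2/7 · 0 = 0; with total 4/35.
Normalising, the posterior is P(r = 1 | data) = 3/8, P(r = 2 | data) = 3/8, P(r = 3 | data) = 1/4, P(r = 4 | data) = 0.
The predictive probability is P(blue next | data) = (1)(3/8) + (1/2)(3/8) + (0)(1/4) = 9/16.

0.563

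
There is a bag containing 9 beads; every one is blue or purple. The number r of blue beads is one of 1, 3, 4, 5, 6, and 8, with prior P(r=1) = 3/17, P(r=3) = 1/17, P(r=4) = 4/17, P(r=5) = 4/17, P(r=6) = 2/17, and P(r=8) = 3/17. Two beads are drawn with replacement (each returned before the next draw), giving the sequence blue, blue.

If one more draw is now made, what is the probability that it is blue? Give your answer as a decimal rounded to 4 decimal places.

0.6955

For each hypothesis, P(data | H) works out to: P(data | r = 1) = (1/9)(1/9) = 0.012346; P(data | r = 3) = (3/9)(3/9) = 0.11111; P(data | r = 4) = (4/9)(4/9) = 0.19753; P(data | r = 5) = (5/9)(5/9) = 0.30864; P(data | r = 6) = (6/9)(6/9) = 0.44444; P(data | r = 8) = (8/9)(8/9) = 0.79012.
Multiplying each by its prior: 3/17 · 0.012346 = 0.0021786, 1/17 · 0.11111 = 0.0065359, 4/17 · 0.19753 = 0.046478, 4/17 · 0.30864 = 0.072622, 2/17 · 0.44444 = 0.052288, 3/17 · 0.79012 = 0.13943; these sum to 0.31954.
The posterior is then P(r = 1 | data) = 0.0068182, P(r = 3 | data) = 0.020455, P(r = 4 | data) = 0.14545, P(r = 5 | data) = 0.22727, P(r = 6 | data) = 0.16364, P(r = 8 | data) = 0.43636.
The predictive probability is P(blue next | data) = (1/9)(0.0068182) + (1/3)(0.020455) + (4/9)(0.14545) + (5/9)(0.22727) + (2/3)(0.16364) + (8/9)(0.43636) = 0.69545.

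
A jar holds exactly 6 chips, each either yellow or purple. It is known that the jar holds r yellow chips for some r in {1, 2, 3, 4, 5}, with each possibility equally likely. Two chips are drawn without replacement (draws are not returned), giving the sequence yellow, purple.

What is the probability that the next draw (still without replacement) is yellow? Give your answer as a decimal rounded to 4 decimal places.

0.5000

Compute the likelihood of the observed sequence for each case: P(data | r = 1) = (1/6)(5/5) = 1/6; P(data | r = 2) = (2/6)(4/5) = 4/15; P(data | r = 3) = (3/6)(3/5) = 3/10; P(data | r = 4) = (4/6)(2/5) = 4/15; P(data | r = 5) = (5/6)(1/5) = 1/6.
Weighting by the prior gives 1/5 · 1/6 = 1/30, 1/5 · 4/15 = 4/75, 1/5 · 3/10 = 3/50, 1/5 · 4/15 = 4/75, 1/5 · 1/6 = 1/30; summing to 7/30.
Normalising, the posterior is P(r = 1 | data) = 1/7, P(r = 2 | data) = 8/35, P(r = 3 | data) = 9/35, P(r = 4 | data) = 8/35, P(r = 5 | data) = 1/7.
The predictive probability is P(yellow next | data) = (0)(1/7) + (1/4)(8/35) + (1/2)(9/35) + (3/4)(8/35) + (1)(1/7) = 1/2.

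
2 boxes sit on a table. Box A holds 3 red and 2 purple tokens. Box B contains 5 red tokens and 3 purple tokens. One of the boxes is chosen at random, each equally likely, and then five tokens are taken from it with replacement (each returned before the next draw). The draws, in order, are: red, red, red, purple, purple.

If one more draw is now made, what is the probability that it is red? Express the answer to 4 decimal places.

The likelihood of the observed sequence under each hypothesis: P(data | box A) = (3/5)(3/5)(3/5)(2/5)(2/5) = 0.03456; P(data | box B) = (5/8)(5/8)(5/8)(3/8)(3/8) = 0.034332.
Multiplying each by its prior: 1/2 · 0.03456 = 0.01728, 1/2 · 0.034332 = 0.017166; summing to 0.034446.
Dividing through by the total gives posterior P(box A | data) = 0.50165, P(box B | data) = 0.49835.
The predictive probability is P(red next | data) = (3/5)(0.50165) + (5/8)(0.49835) = 0.61246.

0.6125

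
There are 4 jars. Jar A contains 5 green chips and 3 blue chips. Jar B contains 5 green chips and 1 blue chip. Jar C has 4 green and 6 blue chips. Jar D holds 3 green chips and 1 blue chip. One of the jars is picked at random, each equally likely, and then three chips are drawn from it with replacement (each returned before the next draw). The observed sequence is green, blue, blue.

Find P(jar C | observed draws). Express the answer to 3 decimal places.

0.477

For each hypothesis, P(data | H) works out to: P(data | jar A) = (5/8)(3/8)(3/8) = 0.087891; P(data | jar B) = (5/6)(1/6)(1/6) = 0.023148; P(data | jar C) = (4/10)(6/10)(6/10) = 0.144; P(data | jar D) = (3/4)(1/4)(1/4) = 0.046875.
Weighting by the prior gives 1/4 · 0.087891 = 0.021973, 1/4 · 0.023148 = 0.005787, 1/4 · 0.144 = 0.036, 1/4 · 0.046875 = 0.011719; with total 0.075478.
So P(jar C | data) = (0.036) / (0.075478) = 0.47696.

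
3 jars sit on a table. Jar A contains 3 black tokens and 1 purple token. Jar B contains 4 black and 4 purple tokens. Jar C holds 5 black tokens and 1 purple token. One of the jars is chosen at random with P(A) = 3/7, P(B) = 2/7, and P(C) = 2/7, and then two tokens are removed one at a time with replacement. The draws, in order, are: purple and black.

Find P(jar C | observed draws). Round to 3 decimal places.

0.207

Under each hypothesis, the probability of the observed sequence is: P(data | jar A) = (1/4)(3/4) = 0.1875; P(data | jar B) = (4/8)(4/8) = 0.25; P(data | jar C) = (1/6)(5/6) = 0.13889.
The prior-weighted likelihoods are 3/7 · 0.1875 = 0.080357, 2/7 · 0.25 = 0.071429, 2/7 · 0.13889 = 0.039683; with total 0.19147.
Therefore the posterior P(jar C | data) = (0.039683) / (0.19147) = 0.20725.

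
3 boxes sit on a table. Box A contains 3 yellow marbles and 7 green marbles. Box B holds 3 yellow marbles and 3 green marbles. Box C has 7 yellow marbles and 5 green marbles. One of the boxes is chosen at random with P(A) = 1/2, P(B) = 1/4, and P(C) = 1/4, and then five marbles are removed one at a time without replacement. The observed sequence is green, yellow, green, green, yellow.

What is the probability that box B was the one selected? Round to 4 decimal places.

Under each hypothesis, the probability of the observed sequence is: P(data | box A) = (7/10)(3/9)(6/8)(5/7)(2/6) = 0.041667; P(data | box B) = (3/6)(3/5)(2/4)(1/3)(2/2) = 0.05; P(data | box C) = (5/12)(7/11)(4/10)(3/9)(6/8) = 0.026515.
Weighting by the prior gives 1/2 · 0.041667 = 0.020833, 1/4 · 0.05 = 0.0125, 1/4 · 0.026515 = 0.0066288; summing to 0.039962.
Therefore the posterior P(box B | data) = (0.0125) / (0.039962) = 0.3128.

0.3128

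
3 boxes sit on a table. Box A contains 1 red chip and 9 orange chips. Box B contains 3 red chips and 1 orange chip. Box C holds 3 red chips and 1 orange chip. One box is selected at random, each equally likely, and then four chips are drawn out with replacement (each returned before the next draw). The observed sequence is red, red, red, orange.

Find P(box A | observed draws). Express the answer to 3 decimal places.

0.004

Compute the likelihood of the observed sequence for each case: P(data | box A) = (1/10)(1/10)(1/10)(9/10) = 0.0009; P(data | box B) = (3/4)(3/4)(3/4)(1/4) = 0.10547; P(data | box C) = (3/4)(3/4)(3/4)(1/4) = 0.10547.
Weighting by the prior gives 1/3 · 0.0009 = 0.0003, 1/3 · 0.10547 = 0.035156, 1/3 · 0.10547 = 0.035156; these sum to 0.070612.
Therefore the posterior P(box A | data) = (0.0003) / (0.070612) = 0.0042485.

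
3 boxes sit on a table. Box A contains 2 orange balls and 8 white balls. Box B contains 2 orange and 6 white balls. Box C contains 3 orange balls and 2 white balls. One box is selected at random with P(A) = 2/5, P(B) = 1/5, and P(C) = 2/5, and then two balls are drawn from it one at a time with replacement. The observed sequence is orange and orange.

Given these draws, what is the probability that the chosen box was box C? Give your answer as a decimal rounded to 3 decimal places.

The likelihood of the observed sequence under each hypothesis: P(data | box A) = (2/10)(2/10) = 1/25; P(data | box B) = (2/8)(2/8) = 1/16; P(data | box C) = (3/5)(3/5) = 9/25.
The prior-weighted likelihoods are 2/5 · 1/25 = 2/125, 1/5 · 1/16 = 1/80, 2/5 · 9/25 = 18/125; with total 69/400.
Therefore the posterior P(box C | data) = (18/125) / (69/400) = 96/115.

0.835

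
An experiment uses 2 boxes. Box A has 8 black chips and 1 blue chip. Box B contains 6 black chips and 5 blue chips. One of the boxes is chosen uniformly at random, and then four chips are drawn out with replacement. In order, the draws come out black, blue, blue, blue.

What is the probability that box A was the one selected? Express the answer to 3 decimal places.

0.023

For each hypothesis, P(data | H) works out to: P(data | box A) = (8/9)(1/9)(1/9)(1/9) = 0.0012193; P(data | box B) = (6/11)(5/11)(5/11)(5/11) = 0.051226.
Multiplying each by its prior: 1/2 · 0.0012193 = 0.00060966, 1/2 · 0.051226 = 0.025613; summing to 0.026223.
Therefore the posterior P(box A | data) = (0.00060966) / (0.026223) = 0.023249.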